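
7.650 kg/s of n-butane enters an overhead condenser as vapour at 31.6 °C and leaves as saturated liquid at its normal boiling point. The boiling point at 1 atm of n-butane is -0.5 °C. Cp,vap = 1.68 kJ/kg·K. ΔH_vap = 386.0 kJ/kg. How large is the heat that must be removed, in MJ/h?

vapour 31.6→-0.5 °C: -53.928 kJ/kg
condensation at -0.5 °C: -386 kJ/kg
Δh = -53.928 + -386 = -439.93 kJ/kg
Q = ṁ·Δh = 7.650 kg/s × -439.93 kJ/kg = -3365.4 kJ/s
|Q| = 3365.4 kW = 12116 MJ/h

Q_c = 12100 MJ/h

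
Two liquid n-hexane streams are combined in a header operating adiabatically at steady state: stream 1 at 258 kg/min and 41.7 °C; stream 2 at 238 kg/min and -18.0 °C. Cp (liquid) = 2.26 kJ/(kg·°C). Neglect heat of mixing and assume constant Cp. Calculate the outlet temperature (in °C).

Energy balance with Q = 0: Σ ṁᵢCp,ᵢ(T_out − Tᵢ) = 0
Σ ṁᵢCp,ᵢTᵢ = 258×2.26×41.7 + 238×2.26×-18.0 = 14633
Σ ṁᵢCp,ᵢ = 258×2.26 + 238×2.26 = 1121
T_out = 14633 / 1121 = 13.054 °C

T_out = 13.1 °C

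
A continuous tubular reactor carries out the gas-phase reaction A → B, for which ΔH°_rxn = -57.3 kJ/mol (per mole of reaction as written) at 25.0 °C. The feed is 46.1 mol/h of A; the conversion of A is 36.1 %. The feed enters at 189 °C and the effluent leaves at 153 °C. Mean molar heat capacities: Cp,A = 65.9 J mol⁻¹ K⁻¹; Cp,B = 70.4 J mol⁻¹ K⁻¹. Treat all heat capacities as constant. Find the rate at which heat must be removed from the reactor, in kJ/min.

Q_out = 17.6 kJ/min

Extent of reaction ξ = 0.361 × 46.1 = 16.642 mol/h
Reaction term: ξ·ΔH°_rxn = 16.642 × -57.3 = -953.59 kJ/h
Sensible, feed 189→25 °C: -498.23 kJ/h
Outlet flows (mol/h): A 29.458, B 16.642
Sensible, products 25→153 °C: 398.45 kJ/h
Q = ΔH = -1053.4 kJ/h = -0.2926 kW
Heat removed = 17.556 kJ/min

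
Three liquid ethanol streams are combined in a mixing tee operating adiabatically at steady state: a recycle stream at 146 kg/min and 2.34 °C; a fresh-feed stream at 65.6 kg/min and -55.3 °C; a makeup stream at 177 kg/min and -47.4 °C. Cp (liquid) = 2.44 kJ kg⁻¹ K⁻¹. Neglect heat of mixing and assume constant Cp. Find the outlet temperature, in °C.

T_out = -30.0 °C

No heat crosses the boundary, so H_out = H_in.
T_out = Σ ṁᵢCp,ᵢTᵢ / Σ ṁᵢCp,ᵢ
      = -28489 / 948.18 = -30.046 °C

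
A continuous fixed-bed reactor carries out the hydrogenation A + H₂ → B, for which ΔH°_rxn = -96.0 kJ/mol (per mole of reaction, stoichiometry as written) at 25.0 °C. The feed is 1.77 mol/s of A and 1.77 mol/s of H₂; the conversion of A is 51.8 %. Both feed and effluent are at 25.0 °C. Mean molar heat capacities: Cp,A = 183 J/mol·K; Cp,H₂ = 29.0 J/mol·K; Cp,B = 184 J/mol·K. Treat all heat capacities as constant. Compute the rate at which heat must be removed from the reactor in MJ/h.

Q_out = 317 MJ/h

Extent of reaction ξ = 0.518 × 1.77 = 0.91686 mol/s
Reaction term: ξ·ΔH°_rxn = 0.91686 × -96.0 = -88.019 kJ/s
Q = ΔH = -88.019 kJ/s = -88.019 kW
Heat removed = 316.87 MJ/h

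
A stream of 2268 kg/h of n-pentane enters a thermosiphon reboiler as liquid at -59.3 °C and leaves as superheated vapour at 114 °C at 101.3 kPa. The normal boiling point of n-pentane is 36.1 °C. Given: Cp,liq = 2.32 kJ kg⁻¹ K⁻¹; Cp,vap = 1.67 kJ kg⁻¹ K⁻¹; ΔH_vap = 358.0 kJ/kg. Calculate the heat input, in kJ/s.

Q = 447 kJ/s

liquid -59.3→36.1 °C: 221.33 kJ/kg
vaporisation at 36.1 °C: 358 kJ/kg
vapour 36.1→114 °C: 130.09 kJ/kg
Δh = 221.33 + 358 + 130.09 = 709.42 kJ/kg
Q = ṁ·Δh = 2268 kg/h × 709.42 kJ/kg = 1.609e+06 kJ/h
|Q| = 446.94 kW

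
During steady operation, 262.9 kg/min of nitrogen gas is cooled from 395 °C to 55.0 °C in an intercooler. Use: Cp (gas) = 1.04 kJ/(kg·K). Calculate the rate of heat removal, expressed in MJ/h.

Q = ṁ·Cp·ΔT = 262.9 × 1.04 × (55.0 − 395) = -92961 kJ/min
Converting: 92961 / 60 s = 1549.4 kW
Cooling duty = 5577.7 MJ/h

Q_c = 5580 MJ/h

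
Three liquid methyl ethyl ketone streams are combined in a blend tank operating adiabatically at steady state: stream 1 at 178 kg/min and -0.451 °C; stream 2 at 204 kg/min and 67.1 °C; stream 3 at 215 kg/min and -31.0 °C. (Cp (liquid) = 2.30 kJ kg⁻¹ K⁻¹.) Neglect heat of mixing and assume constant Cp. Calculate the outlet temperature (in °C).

T_out = 11.6 °C

Energy balance with Q = 0: Σ ṁᵢCp,ᵢ(T_out − Tᵢ) = 0
T_out = Σ ṁᵢCp,ᵢTᵢ / Σ ṁᵢCp,ᵢ
      = 15969 / 1373.1 = 11.63 °C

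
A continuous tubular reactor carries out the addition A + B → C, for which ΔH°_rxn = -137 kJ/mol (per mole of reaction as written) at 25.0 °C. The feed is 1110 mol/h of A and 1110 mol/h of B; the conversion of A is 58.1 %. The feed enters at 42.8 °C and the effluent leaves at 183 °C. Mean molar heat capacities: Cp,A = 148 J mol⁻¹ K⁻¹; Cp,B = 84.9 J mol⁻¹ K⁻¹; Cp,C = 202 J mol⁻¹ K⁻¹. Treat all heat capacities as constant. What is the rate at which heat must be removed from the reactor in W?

Extent of reaction ξ = 0.581 × 1110 = 644.91 mol/h
Reaction term: ξ·ΔH°_rxn = 644.91 × -137 = -88353 kJ/h
Sensible, feed 42.8→25 °C: -4601.6 kJ/h
Outlet flows (mol/h): A 465.09, B 465.09, C 644.91
Sensible, products 25→183 °C: 37697 kJ/h
Q = ΔH = -55257 kJ/h = -15.349 kW
Heat removed = 15349 W

Q_out = 15300 W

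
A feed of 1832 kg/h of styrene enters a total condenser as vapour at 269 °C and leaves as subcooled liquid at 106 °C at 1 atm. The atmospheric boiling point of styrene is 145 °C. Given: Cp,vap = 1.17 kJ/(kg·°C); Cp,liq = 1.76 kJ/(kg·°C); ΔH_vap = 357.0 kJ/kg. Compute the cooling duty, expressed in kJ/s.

vapour 269→145 °C: -145.08 kJ/kg
condensation at 145 °C: -357 kJ/kg
liquid 145→106 °C: -68.64 kJ/kg
Δh = -145.08 + -357 + -68.64 = -570.72 kJ/kg
Q = ṁ·Δh = 1832 kg/h × -570.72 kJ/kg = -1.0456e+06 kJ/h
|Q| = 290.43 kW

Q_c = 290 kJ/s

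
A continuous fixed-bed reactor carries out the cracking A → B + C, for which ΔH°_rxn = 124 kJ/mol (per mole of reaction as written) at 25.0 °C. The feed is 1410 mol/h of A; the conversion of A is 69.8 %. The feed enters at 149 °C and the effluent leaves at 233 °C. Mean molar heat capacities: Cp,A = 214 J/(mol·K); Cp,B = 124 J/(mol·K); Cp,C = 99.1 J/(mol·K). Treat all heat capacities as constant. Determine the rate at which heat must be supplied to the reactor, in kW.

Extent of reaction ξ = 0.698 × 1410 = 984.18 mol/h
Reaction term: ξ·ΔH°_rxn = 984.18 × 124 = 122040 kJ/h
Sensible, feed 149→25 °C: -37416 kJ/h
Outlet flows (mol/h): A 425.82, B 984.18, C 984.18
Sensible, products 25→233 °C: 64625 kJ/h
Q = ΔH = 149250 kJ/h = 41.458 kW
Heat supplied = 41.458 kW

Q_in = 41.5 kW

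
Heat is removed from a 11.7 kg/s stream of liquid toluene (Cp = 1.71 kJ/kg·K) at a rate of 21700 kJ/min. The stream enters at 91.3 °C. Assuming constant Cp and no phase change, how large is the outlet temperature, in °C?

Q = 21700 kJ/min = 361.67 kJ/s
ΔT = Q/(ṁ·Cp) = 361.67/(11.7×1.71) = 18.077 K
T_out = 91.3 − 18.077 = 73.223 °C

T_out = 73.2 °C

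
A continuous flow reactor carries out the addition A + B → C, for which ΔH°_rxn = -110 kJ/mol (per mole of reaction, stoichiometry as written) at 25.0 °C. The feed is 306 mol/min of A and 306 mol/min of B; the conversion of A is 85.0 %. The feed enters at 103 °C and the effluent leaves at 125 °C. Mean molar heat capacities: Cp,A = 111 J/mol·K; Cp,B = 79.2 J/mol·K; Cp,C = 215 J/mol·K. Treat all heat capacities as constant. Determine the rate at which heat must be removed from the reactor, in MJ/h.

Q_out = 1600 MJ/h

Extent of reaction ξ = 0.850 × 306 = 260.1 mol/min
Reaction term: ξ·ΔH°_rxn = 260.1 × -110 = -28611 kJ/min
Sensible, feed 103→25 °C: -4539.7 kJ/min
Outlet flows (mol/min): A 45.9, B 45.9, C 260.1
Sensible, products 25→125 °C: 6465.2 kJ/min
Q = ΔH = -26686 kJ/min = -444.76 kW
Heat removed = 1601.1 MJ/h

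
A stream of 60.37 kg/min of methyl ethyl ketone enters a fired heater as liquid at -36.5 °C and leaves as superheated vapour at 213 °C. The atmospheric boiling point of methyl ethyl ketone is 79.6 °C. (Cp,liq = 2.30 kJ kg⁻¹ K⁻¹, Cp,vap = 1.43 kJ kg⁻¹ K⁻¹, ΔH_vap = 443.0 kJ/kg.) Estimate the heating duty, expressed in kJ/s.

Q = 906 kJ/s

liquid -36.5→79.6 °C: 267.03 kJ/kg
vaporisation at 79.6 °C: 443 kJ/kg
vapour 79.6→213 °C: 190.76 kJ/kg
Δh = 267.03 + 443 + 190.76 = 900.79 kJ/kg
Q = ṁ·Δh = 60.37 kg/min × 900.79 kJ/kg = 54381 kJ/min
|Q| = 906.35 kW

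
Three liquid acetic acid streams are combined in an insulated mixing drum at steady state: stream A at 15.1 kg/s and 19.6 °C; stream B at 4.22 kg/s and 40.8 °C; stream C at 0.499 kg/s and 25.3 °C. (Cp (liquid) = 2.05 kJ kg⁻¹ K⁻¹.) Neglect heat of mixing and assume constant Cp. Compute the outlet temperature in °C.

T_out = 24.3 °C

No heat crosses the boundary, so H_out = H_in.
Σ ṁᵢCp,ᵢTᵢ = 15.1×2.05×19.6 + 4.22×2.05×40.8 + 0.499×2.05×25.3 = 985.56
Σ ṁᵢCp,ᵢ = 15.1×2.05 + 4.22×2.05 + 0.499×2.05 = 40.629
T_out = 985.56 / 40.629 = 24.258 °C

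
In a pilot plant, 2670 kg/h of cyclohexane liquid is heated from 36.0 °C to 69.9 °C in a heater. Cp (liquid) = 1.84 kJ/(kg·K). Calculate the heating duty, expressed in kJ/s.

Q = 46.3 kJ/s

Q = ṁ·Cp·ΔT = 2670 × 1.84 × (69.9 − 36.0) = 166540 kJ/h
Converting: 166540 / 3600 s = 46.262 kW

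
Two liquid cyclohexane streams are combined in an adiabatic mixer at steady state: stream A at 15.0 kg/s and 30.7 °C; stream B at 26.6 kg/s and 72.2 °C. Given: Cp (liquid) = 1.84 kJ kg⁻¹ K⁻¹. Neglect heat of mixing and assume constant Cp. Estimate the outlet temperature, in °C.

No heat crosses the boundary, so H_out = H_in.
T_out = Σ ṁᵢCp,ᵢTᵢ / Σ ṁᵢCp,ᵢ
      = 4381.1 / 76.544 = 57.236 °C

T_out = 57.2 °C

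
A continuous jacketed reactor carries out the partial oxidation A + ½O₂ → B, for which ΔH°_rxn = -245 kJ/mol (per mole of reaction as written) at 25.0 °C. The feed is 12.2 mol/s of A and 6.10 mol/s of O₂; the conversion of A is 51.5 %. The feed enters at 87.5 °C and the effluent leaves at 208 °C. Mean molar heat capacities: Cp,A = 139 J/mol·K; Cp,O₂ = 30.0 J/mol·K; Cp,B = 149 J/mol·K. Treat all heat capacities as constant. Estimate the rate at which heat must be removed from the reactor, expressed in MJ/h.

Q_out = 4750 MJ/h

Extent of reaction ξ = 0.515 × 12.2 = 6.283 mol/s
Reaction term: ξ·ΔH°_rxn = 6.283 × -245 = -1539.3 kJ/s
Sensible, feed 87.5→25 °C: -117.42 kJ/s
Outlet flows (mol/s): A 5.917, O₂ 2.9585, B 6.283
Sensible, products 25→208 °C: 338.07 kJ/s
Q = ΔH = -1318.7 kJ/s = -1318.7 kW
Heat removed = 4747.3 MJ/h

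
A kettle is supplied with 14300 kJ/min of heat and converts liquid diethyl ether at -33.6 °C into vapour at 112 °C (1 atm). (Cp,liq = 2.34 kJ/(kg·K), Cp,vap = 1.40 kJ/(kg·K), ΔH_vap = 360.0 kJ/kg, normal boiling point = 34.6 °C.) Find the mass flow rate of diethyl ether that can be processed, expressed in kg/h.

ṁ = 1370 kg/h

Δh = 2.34×(34.6−-33.6) + 360.0 + 1.40×(112−34.6) = 627.95 kJ/kg
Q = 14300 kJ/min = 238.33 kJ/s = 858000 kJ/h
ṁ = Q/Δh = 858000 / 627.95 = 1366.4 kg/h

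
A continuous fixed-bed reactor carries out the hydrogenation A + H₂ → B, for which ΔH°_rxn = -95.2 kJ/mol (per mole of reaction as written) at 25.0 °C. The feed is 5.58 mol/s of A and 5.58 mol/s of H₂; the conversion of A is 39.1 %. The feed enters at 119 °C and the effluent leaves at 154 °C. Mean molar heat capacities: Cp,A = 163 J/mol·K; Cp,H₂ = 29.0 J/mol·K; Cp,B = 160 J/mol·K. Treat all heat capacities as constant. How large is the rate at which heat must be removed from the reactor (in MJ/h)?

Q_out = 645 MJ/h

Extent of reaction ξ = 0.391 × 5.58 = 2.1818 mol/s
Reaction term: ξ·ΔH°_rxn = 2.1818 × -95.2 = -207.71 kJ/s
Sensible, feed 119→25 °C: -100.71 kJ/s
Outlet flows (mol/s): A 3.3982, H₂ 3.3982, B 2.1818
Sensible, products 25→154 °C: 129.2 kJ/s
Q = ΔH = -179.21 kJ/s = -179.21 kW
Heat removed = 645.17 MJ/h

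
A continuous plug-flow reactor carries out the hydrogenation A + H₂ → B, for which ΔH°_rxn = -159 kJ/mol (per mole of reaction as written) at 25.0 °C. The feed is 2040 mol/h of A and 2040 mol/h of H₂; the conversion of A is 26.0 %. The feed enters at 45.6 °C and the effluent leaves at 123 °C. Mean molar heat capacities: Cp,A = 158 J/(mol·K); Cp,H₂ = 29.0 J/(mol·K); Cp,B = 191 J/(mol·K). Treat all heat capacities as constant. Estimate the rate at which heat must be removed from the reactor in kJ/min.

Q_out = 910 kJ/min

Extent of reaction ξ = 0.260 × 2040 = 530.4 mol/h
Reaction term: ξ·ΔH°_rxn = 530.4 × -159 = -84334 kJ/h
Sensible, feed 45.6→25 °C: -7858.5 kJ/h
Outlet flows (mol/h): A 1509.6, H₂ 1509.6, B 530.4
Sensible, products 25→123 °C: 37593 kJ/h
Q = ΔH = -54599 kJ/h = -15.166 kW
Heat removed = 909.99 kJ/min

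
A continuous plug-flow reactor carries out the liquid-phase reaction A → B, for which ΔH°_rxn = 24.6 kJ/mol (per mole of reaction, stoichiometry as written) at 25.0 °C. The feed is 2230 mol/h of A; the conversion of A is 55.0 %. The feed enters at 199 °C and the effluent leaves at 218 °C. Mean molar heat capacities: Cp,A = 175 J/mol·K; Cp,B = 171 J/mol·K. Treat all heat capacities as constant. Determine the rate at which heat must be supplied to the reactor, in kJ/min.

Extent of reaction ξ = 0.550 × 2230 = 1226.5 mol/h
Reaction term: ξ·ΔH°_rxn = 1226.5 × 24.6 = 30172 kJ/h
Sensible, feed 199→25 °C: -67904 kJ/h
Outlet flows (mol/h): A 1003.5, B 1226.5
Sensible, products 25→218 °C: 74371 kJ/h
Q = ΔH = 36640 kJ/h = 10.178 kW
Heat supplied = 610.66 kJ/min

Q_in = 611 kJ/min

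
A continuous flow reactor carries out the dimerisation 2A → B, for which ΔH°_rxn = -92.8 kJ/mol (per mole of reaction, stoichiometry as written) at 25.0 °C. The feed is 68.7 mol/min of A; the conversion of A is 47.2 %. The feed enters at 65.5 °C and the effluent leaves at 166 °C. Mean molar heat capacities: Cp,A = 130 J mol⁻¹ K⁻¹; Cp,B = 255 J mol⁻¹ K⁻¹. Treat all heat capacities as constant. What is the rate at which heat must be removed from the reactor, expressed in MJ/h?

Extent of reaction ξ = 0.472 × 68.7 / 2 = 16.213 mol/min
Reaction term: ξ·ΔH°_rxn = 16.213 × -92.8 = -1504.6 kJ/min
Sensible, feed 65.5→25 °C: -361.71 kJ/min
Outlet flows (mol/min): A 36.274, B 16.213
Sensible, products 25→166 °C: 1247.8 kJ/min
Q = ΔH = -618.45 kJ/min = -10.307 kW
Heat removed = 37.107 MJ/h

Q_out = 37.1 MJ/h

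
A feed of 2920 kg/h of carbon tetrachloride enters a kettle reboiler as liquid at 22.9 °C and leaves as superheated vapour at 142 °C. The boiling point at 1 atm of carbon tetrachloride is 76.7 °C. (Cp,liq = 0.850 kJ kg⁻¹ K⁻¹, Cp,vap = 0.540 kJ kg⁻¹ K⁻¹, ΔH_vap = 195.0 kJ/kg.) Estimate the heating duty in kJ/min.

liquid 22.9→76.7 °C: 45.73 kJ/kg
vaporisation at 76.7 °C: 195 kJ/kg
vapour 76.7→142 °C: 35.262 kJ/kg
Δh = 45.73 + 195 + 35.262 = 275.99 kJ/kg
Q = ṁ·Δh = 2920 kg/h × 275.99 kJ/kg = 805900 kJ/h
|Q| = 223.86 kW = 13432 kJ/min

Q = 13400 kJ/min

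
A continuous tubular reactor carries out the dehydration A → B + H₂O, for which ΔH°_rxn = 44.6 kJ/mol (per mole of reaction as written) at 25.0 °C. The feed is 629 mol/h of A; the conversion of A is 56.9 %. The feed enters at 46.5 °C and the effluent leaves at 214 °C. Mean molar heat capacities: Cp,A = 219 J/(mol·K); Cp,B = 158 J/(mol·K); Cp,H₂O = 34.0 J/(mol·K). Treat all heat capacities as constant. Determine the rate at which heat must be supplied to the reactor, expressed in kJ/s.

Extent of reaction ξ = 0.569 × 629 = 357.9 mol/h
Reaction term: ξ·ΔH°_rxn = 357.9 × 44.6 = 15962 kJ/h
Sensible, feed 46.5→25 °C: -2961.6 kJ/h
Outlet flows (mol/h): A 271.1, B 357.9, H₂O 357.9
Sensible, products 25→214 °C: 24209 kJ/h
Q = ΔH = 37209 kJ/h = 10.336 kW
Heat supplied = 10.336 kJ/s

Q_in = 10.3 kJ/s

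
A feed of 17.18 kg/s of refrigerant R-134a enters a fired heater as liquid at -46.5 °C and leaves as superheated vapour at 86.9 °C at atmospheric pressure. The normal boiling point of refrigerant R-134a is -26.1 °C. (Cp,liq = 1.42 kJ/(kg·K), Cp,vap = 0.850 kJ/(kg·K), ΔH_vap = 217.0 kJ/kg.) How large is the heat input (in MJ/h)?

liquid -46.5→-26.1 °C: 28.968 kJ/kg
vaporisation at -26.1 °C: 217 kJ/kg
vapour -26.1→86.9 °C: 96.05 kJ/kg
Δh = 28.968 + 217 + 96.05 = 342.02 kJ/kg
Q = ṁ·Δh = 17.18 kg/s × 342.02 kJ/kg = 5875.9 kJ/s
|Q| = 5875.9 kW = 21153 MJ/h

Q = 21200 MJ/h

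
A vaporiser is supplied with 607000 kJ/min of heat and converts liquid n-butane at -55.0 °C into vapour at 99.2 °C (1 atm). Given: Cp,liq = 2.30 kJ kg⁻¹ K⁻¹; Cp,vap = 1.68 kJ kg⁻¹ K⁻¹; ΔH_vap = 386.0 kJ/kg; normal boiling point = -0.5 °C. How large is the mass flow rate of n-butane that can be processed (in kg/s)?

Δh = 2.30×(-0.5−-55.0) + 386.0 + 1.68×(99.2−-0.5) = 678.85 kJ/kg
Q = 607000 kJ/min = 10117 kJ/s = 10117 kJ/s
ṁ = Q/Δh = 10117 / 678.85 = 14.903 kg/s

ṁ = 14.9 kg/s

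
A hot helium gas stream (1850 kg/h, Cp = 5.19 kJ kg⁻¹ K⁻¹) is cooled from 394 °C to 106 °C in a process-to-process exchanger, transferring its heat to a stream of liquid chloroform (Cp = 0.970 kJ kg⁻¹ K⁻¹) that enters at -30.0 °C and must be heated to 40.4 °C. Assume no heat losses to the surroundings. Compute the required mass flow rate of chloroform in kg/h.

ṁ_c = 40500 kg/h

Heat released by hot stream: Q = 1850 × 5.19 × (394 − 106) = 2.7652e+06 kJ/h
Energy balance on cold side (adiabatic exchanger): Q = ṁ_c·Cp_c·(T_c,out − T_c,in)
ṁ_c = 2.7652e+06 / [0.970 × (40.4 − -30.0)] = 40494 kg/h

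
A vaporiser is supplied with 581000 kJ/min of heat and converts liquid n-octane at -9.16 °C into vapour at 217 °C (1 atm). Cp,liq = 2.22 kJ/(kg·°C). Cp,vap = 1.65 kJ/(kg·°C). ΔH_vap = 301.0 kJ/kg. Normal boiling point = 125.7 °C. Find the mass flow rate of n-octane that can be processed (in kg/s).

ṁ = 12.9 kg/s

Δh = 2.22×(125.7−-9.16) + 301.0 + 1.65×(217−125.7) = 751.03 kJ/kg
Q = 581000 kJ/min = 9683.3 kJ/s = 9683.3 kJ/s
ṁ = Q/Δh = 9683.3 / 751.03 = 12.893 kg/s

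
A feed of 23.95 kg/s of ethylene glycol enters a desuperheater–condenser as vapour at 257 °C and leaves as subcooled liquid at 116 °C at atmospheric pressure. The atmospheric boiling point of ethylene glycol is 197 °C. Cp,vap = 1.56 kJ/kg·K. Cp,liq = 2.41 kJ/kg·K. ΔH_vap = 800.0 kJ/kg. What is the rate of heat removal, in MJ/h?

Q_c = 93900 MJ/h

vapour 257→197 °C: -93.6 kJ/kg
condensation at 197 °C: -800 kJ/kg
liquid 197→116 °C: -195.21 kJ/kg
Δh = -93.6 + -800 + -195.21 = -1088.8 kJ/kg
Q = ṁ·Δh = 23.95 kg/s × -1088.8 kJ/kg = -26077 kJ/s
|Q| = 26077 kW = 93877 MJ/h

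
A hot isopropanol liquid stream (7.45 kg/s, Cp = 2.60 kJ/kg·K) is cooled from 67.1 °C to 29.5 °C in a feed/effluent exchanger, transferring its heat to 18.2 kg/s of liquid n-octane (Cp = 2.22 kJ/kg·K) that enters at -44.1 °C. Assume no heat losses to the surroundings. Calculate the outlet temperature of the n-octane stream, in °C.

T_c,out = -26.1 °C

Heat released by hot stream: Q = 7.45 × 2.60 × (67.1 − 29.5) = 728.31 kJ/s
Energy balance on cold side (adiabatic exchanger): Q = ṁ_c·Cp_c·(T_c,out − T_c,in)
T_c,out = -44.1 + 728.31/(18.2 × 2.22) = -26.074 °C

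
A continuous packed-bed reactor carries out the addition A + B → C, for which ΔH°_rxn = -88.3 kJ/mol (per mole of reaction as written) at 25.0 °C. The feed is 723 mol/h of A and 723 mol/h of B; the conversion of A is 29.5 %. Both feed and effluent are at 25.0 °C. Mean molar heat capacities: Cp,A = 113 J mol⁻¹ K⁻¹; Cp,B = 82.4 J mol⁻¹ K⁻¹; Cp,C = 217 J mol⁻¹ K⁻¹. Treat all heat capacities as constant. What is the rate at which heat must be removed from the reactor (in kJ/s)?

Extent of reaction ξ = 0.295 × 723 = 213.28 mol/h
Reaction term: ξ·ΔH°_rxn = 213.28 × -88.3 = -18833 kJ/h
Q = ΔH = -18833 kJ/h = -5.2314 kW
Heat removed = 5.2314 kJ/s

Q_out = 5.23 kJ/s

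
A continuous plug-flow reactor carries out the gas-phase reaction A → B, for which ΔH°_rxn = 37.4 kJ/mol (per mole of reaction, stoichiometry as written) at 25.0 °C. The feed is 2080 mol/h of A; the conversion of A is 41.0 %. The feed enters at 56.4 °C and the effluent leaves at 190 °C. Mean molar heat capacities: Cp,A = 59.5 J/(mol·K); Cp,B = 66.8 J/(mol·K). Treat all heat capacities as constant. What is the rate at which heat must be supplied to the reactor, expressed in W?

Q_in = 13700 W

Extent of reaction ξ = 0.410 × 2080 = 852.8 mol/h
Reaction term: ξ·ΔH°_rxn = 852.8 × 37.4 = 31895 kJ/h
Sensible, feed 56.4→25 °C: -3886.1 kJ/h
Outlet flows (mol/h): A 1227.2, B 852.8
Sensible, products 25→190 °C: 21448 kJ/h
Q = ΔH = 49456 kJ/h = 13.738 kW
Heat supplied = 13738 W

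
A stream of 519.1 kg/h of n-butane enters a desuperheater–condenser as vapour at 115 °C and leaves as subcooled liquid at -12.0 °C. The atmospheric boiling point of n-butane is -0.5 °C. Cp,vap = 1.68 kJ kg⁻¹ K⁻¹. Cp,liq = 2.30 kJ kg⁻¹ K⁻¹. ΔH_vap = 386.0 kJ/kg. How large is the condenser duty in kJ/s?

Q_c = 87.5 kJ/s

vapour 115→-0.5 °C: -194.04 kJ/kg
condensation at -0.5 °C: -386 kJ/kg
liquid -0.5→-12.0 °C: -26.45 kJ/kg
Δh = -194.04 + -386 + -26.45 = -606.49 kJ/kg
Q = ṁ·Δh = 519.1 kg/h × -606.49 kJ/kg = -314830 kJ/h
|Q| = 87.452 kW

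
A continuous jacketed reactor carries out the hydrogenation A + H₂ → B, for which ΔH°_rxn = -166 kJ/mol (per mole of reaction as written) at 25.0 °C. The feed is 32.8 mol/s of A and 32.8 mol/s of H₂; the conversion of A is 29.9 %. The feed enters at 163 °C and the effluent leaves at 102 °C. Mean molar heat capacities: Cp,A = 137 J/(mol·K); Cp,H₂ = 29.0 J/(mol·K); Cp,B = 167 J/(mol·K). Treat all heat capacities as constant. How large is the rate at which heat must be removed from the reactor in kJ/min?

Q_out = 118000 kJ/min

Extent of reaction ξ = 0.299 × 32.8 = 9.8072 mol/s
Reaction term: ξ·ΔH°_rxn = 9.8072 × -166 = -1628 kJ/s
Sensible, feed 163→25 °C: -751.38 kJ/s
Outlet flows (mol/s): A 22.993, H₂ 22.993, B 9.8072
Sensible, products 25→102 °C: 420 kJ/s
Q = ΔH = -1959.4 kJ/s = -1959.4 kW
Heat removed = 117560 kJ/min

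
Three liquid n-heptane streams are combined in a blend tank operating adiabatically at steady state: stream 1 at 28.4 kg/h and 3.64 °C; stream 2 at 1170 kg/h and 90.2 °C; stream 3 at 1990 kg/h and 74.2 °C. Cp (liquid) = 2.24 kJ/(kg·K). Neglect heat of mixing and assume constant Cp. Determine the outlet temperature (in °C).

T_out = 79.4 °C

Adiabatic, steady state ⇒ Σ ṁᵢCp,ᵢ(T_out − Tᵢ) = 0
T_out = Σ ṁᵢCp,ᵢTᵢ / Σ ṁᵢCp,ᵢ
      = 567380 / 7142 = 79.443 °C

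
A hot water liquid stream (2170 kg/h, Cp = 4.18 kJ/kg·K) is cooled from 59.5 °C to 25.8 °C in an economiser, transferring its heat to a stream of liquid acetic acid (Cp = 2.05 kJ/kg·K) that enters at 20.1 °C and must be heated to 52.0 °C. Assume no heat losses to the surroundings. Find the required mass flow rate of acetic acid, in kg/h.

Heat released by hot stream: Q = 2170 × 4.18 × (59.5 − 25.8) = 305680 kJ/h
Energy balance on cold side (adiabatic exchanger): Q = ṁ_c·Cp_c·(T_c,out − T_c,in)
ṁ_c = 305680 / [2.05 × (52.0 − 20.1)] = 4674.4 kg/h

ṁ_c = 4670 kg/h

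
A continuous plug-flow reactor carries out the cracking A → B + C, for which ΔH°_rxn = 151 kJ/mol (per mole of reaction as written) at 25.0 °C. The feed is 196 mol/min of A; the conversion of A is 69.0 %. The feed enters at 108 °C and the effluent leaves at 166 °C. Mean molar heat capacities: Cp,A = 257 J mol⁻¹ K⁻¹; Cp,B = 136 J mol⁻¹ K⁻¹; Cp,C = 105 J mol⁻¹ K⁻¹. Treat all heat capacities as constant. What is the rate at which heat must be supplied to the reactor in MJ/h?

Extent of reaction ξ = 0.690 × 196 = 135.24 mol/min
Reaction term: ξ·ΔH°_rxn = 135.24 × 151 = 20421 kJ/min
Sensible, feed 108→25 °C: -4180.9 kJ/min
Outlet flows (mol/min): A 60.76, B 135.24, C 135.24
Sensible, products 25→166 °C: 6797.4 kJ/min
Q = ΔH = 23038 kJ/min = 383.96 kW
Heat supplied = 1382.3 MJ/h

Q_in = 1380 MJ/h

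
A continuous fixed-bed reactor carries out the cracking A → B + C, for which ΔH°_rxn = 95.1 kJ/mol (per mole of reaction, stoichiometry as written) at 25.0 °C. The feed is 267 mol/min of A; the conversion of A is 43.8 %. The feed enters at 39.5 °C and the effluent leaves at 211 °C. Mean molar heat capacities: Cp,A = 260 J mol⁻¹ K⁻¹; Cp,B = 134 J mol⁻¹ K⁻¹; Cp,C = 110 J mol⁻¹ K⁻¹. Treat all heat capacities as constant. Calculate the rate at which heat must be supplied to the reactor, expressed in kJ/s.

Q_in = 378 kJ/s

Extent of reaction ξ = 0.438 × 267 = 116.95 mol/min
Reaction term: ξ·ΔH°_rxn = 116.95 × 95.1 = 11122 kJ/min
Sensible, feed 39.5→25 °C: -1006.6 kJ/min
Outlet flows (mol/min): A 150.05, B 116.95, C 116.95
Sensible, products 25→211 °C: 12564 kJ/min
Q = ΔH = 22679 kJ/min = 377.98 kW
Heat supplied = 377.98 kJ/s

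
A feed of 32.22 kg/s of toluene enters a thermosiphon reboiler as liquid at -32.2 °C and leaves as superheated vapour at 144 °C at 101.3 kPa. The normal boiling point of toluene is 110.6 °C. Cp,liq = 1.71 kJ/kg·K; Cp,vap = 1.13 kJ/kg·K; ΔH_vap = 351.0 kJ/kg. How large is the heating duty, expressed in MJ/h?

Q = 73400 MJ/h

liquid -32.2→110.6 °C: 244.19 kJ/kg
vaporisation at 110.6 °C: 351 kJ/kg
vapour 110.6→144 °C: 37.742 kJ/kg
Δh = 244.19 + 351 + 37.742 = 632.93 kJ/kg
Q = ṁ·Δh = 32.22 kg/s × 632.93 kJ/kg = 20393 kJ/s
|Q| = 20393 kW = 73415 MJ/h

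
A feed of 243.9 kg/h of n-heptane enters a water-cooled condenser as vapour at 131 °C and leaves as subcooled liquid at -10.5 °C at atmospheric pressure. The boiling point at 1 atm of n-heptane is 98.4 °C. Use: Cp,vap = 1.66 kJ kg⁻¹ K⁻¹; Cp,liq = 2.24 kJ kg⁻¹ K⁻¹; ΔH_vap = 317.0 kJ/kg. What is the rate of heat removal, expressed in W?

vapour 131→98.4 °C: -54.116 kJ/kg
condensation at 98.4 °C: -317 kJ/kg
liquid 98.4→-10.5 °C: -243.94 kJ/kg
Δh = -54.116 + -317 + -243.94 = -615.05 kJ/kg
Q = ṁ·Δh = 243.9 kg/h × -615.05 kJ/kg = -150010 kJ/h
|Q| = 41.67 kW = 41670 W

Q_c = 41700 W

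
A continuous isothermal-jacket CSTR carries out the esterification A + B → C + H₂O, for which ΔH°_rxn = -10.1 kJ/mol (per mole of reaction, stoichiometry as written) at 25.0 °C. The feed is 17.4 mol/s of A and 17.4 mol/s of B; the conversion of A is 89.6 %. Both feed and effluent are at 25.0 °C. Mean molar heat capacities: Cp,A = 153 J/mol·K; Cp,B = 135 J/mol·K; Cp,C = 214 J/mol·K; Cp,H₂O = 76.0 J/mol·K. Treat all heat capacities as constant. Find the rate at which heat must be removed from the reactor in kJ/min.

Extent of reaction ξ = 0.896 × 17.4 = 15.59 mol/s
Reaction term: ξ·ΔH°_rxn = 15.59 × -10.1 = -157.46 kJ/s
Q = ΔH = -157.46 kJ/s = -157.46 kW
Heat removed = 9447.8 kJ/min

Q_out = 9450 kJ/min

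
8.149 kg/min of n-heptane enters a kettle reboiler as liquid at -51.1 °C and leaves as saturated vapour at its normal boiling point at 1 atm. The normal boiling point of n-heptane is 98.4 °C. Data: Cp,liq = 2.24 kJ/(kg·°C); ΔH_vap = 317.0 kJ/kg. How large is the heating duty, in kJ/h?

liquid -51.1→98.4 °C: 334.88 kJ/kg
vaporisation at 98.4 °C: 317 kJ/kg
Δh = 334.88 + 317 = 651.88 kJ/kg
Q = ṁ·Δh = 8.149 kg/min × 651.88 kJ/kg = 5312.2 kJ/min
|Q| = 88.536 kW = 318730 kJ/h

Q = 319000 kJ/h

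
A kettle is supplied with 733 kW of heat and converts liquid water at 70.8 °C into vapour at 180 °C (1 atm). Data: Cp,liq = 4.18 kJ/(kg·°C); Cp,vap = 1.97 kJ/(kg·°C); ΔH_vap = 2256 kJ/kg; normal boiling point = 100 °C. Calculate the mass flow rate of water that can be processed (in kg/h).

ṁ = 1040 kg/h

Δh = 4.18×(100−70.8) + 2256 + 1.97×(180−100) = 2535.7 kJ/kg
Q = 733 kW = 733 kJ/s = 2.6388e+06 kJ/h
ṁ = Q/Δh = 2.6388e+06 / 2535.7 = 1040.7 kg/h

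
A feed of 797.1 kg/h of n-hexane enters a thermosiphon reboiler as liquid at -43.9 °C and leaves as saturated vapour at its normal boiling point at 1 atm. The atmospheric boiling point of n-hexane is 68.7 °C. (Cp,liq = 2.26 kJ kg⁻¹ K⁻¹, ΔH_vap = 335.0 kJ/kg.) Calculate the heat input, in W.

liquid -43.9→68.7 °C: 254.48 kJ/kg
vaporisation at 68.7 °C: 335 kJ/kg
Δh = 254.48 + 335 = 589.48 kJ/kg
Q = ṁ·Δh = 797.1 kg/h × 589.48 kJ/kg = 469870 kJ/h
|Q| = 130.52 kW = 130520 W

Q = 131000 W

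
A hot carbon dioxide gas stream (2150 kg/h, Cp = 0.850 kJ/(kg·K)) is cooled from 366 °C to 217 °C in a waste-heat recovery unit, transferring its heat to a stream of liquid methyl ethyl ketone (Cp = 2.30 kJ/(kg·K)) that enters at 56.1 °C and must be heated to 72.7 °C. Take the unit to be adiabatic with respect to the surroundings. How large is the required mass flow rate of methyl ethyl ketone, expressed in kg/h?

Heat released by hot stream: Q = 2150 × 0.850 × (366 − 217) = 272300 kJ/h
Energy balance on cold side (adiabatic exchanger): Q = ṁ_c·Cp_c·(T_c,out − T_c,in)
ṁ_c = 272300 / [2.30 × (72.7 − 56.1)] = 7131.9 kg/h

ṁ_c = 7130 kg/h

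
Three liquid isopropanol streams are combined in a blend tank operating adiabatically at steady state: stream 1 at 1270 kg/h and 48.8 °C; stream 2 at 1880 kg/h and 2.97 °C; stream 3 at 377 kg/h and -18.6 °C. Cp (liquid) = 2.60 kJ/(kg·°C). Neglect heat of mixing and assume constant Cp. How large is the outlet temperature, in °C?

T_out = 17.2 °C

No heat crosses the boundary, so H_out = H_in.
Σ ṁᵢCp,ᵢTᵢ = 1270×2.60×48.8 + 1880×2.60×2.97 + 377×2.60×-18.6 = 157420
Σ ṁᵢCp,ᵢ = 1270×2.60 + 1880×2.60 + 377×2.60 = 9170.2
T_out = 157420 / 9170.2 = 17.167 °C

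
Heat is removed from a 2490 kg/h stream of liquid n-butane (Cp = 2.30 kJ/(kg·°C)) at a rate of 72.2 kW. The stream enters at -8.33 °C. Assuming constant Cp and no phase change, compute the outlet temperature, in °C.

Q = 72.2 kW = 259920 kJ/h
ΔT = Q/(ṁ·Cp) = 259920/(2490×2.30) = 45.385 K
T_out = -8.33 − 45.385 = -53.715 °C

T_out = -53.7 °C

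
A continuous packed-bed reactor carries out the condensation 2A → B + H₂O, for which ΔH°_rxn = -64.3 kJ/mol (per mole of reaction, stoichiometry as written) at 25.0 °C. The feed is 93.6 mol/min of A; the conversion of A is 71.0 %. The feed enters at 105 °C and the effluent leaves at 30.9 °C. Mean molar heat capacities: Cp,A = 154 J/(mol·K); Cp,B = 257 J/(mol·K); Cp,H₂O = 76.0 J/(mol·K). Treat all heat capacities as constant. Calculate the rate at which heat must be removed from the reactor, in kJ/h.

Q_out = 192000 kJ/h

Extent of reaction ξ = 0.710 × 93.6 / 2 = 33.228 mol/min
Reaction term: ξ·ΔH°_rxn = 33.228 × -64.3 = -2136.6 kJ/min
Sensible, feed 105→25 °C: -1153.2 kJ/min
Outlet flows (mol/min): A 27.144, B 33.228, H₂O 33.228
Sensible, products 25→30.9 °C: 89.946 kJ/min
Q = ΔH = -3199.8 kJ/min = -53.329 kW
Heat removed = 191990 kJ/h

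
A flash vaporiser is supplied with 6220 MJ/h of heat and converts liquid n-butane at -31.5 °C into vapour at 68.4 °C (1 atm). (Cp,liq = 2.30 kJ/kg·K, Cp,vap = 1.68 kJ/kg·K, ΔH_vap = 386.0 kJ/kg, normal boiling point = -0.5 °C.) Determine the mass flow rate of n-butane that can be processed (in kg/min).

Δh = 2.30×(-0.5−-31.5) + 386.0 + 1.68×(68.4−-0.5) = 573.05 kJ/kg
Q = 6220 MJ/h = 1727.8 kJ/s = 103670 kJ/min
ṁ = Q/Δh = 103670 / 573.05 = 180.9 kg/min

ṁ = 181 kg/min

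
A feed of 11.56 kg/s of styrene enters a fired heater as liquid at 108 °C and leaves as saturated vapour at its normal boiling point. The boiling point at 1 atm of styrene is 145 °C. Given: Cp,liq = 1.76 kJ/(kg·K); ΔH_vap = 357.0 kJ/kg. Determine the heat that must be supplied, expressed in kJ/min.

Q = 293000 kJ/min

liquid 108→145 °C: 65.12 kJ/kg
vaporisation at 145 °C: 357 kJ/kg
Δh = 65.12 + 357 = 422.12 kJ/kg
Q = ṁ·Δh = 11.56 kg/s × 422.12 kJ/kg = 4879.7 kJ/s
|Q| = 4879.7 kW = 292780 kJ/min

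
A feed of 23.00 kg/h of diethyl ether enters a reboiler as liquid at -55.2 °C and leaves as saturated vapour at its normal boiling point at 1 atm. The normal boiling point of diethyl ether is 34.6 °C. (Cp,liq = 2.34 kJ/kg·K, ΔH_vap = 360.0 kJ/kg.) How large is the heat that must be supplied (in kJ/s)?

liquid -55.2→34.6 °C: 210.13 kJ/kg
vaporisation at 34.6 °C: 360 kJ/kg
Δh = 210.13 + 360 = 570.13 kJ/kg
Q = ṁ·Δh = 23.00 kg/h × 570.13 kJ/kg = 13113 kJ/h
|Q| = 3.6425 kW

Q = 3.64 kJ/s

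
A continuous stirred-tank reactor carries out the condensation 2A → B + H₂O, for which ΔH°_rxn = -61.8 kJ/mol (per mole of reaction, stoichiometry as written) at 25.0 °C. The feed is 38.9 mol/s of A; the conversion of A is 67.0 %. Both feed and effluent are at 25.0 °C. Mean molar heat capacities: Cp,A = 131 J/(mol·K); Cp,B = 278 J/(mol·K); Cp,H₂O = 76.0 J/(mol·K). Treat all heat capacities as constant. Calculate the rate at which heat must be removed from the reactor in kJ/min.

Extent of reaction ξ = 0.670 × 38.9 / 2 = 13.031 mol/s
Reaction term: ξ·ΔH°_rxn = 13.031 × -61.8 = -805.35 kJ/s
Q = ΔH = -805.35 kJ/s = -805.35 kW
Heat removed = 48321 kJ/min

Q_out = 48300 kJ/min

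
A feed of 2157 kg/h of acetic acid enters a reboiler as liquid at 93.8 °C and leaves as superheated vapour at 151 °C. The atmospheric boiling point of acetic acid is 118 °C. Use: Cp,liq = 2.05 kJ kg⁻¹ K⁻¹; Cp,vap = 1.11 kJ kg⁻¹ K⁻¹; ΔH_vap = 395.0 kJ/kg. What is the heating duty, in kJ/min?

liquid 93.8→118 °C: 49.61 kJ/kg
vaporisation at 118 °C: 395 kJ/kg
vapour 118→151 °C: 36.63 kJ/kg
Δh = 49.61 + 395 + 36.63 = 481.24 kJ/kg
Q = ṁ·Δh = 2157 kg/h × 481.24 kJ/kg = 1.038e+06 kJ/h
|Q| = 288.34 kW = 17301 kJ/min

Q = 17300 kJ/min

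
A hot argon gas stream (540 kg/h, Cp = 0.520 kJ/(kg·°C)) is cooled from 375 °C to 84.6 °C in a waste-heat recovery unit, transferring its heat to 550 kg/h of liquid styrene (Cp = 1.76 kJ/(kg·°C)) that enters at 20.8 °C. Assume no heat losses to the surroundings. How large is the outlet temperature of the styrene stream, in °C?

Heat released by hot stream: Q = 540 × 0.520 × (375 − 84.6) = 81544 kJ/h
Energy balance on cold side (adiabatic exchanger): Q = ṁ_c·Cp_c·(T_c,out − T_c,in)
T_c,out = 20.8 + 81544/(550 × 1.76) = 105.04 °C

T_c,out = 105 °C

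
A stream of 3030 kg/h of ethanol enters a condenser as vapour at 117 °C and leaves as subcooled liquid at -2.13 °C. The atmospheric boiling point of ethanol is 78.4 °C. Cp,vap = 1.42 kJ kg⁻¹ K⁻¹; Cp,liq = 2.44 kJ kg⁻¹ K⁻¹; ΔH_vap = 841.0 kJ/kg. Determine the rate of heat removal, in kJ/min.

vapour 117→78.4 °C: -54.812 kJ/kg
condensation at 78.4 °C: -841 kJ/kg
liquid 78.4→-2.13 °C: -196.49 kJ/kg
Δh = -54.812 + -841 + -196.49 = -1092.3 kJ/kg
Q = ṁ·Δh = 3030 kg/h × -1092.3 kJ/kg = -3.3097e+06 kJ/h
|Q| = 919.36 kW = 55161 kJ/min

Q_c = 55200 kJ/min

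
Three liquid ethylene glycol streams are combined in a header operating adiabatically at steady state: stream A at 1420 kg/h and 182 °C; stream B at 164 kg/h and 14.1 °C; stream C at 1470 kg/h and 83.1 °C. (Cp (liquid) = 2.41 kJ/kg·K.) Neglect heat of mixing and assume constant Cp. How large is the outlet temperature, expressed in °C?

T_out = 125 °C

Adiabatic, steady state ⇒ Σ ṁᵢCp,ᵢ(T_out − Tᵢ) = 0
T_out = Σ ṁᵢCp,ᵢTᵢ / Σ ṁᵢCp,ᵢ
      = 922810 / 7360.1 = 125.38 °C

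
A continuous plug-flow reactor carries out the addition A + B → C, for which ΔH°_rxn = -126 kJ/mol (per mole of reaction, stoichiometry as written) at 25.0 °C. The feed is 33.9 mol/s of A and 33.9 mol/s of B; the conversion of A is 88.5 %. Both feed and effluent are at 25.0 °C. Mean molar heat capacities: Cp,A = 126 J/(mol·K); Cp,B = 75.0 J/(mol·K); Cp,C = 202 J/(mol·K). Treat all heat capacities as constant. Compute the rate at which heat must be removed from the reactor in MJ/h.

Q_out = 13600 MJ/h

Extent of reaction ξ = 0.885 × 33.9 = 30.002 mol/s
Reaction term: ξ·ΔH°_rxn = 30.002 × -126 = -3780.2 kJ/s
Q = ΔH = -3780.2 kJ/s = -3780.2 kW
Heat removed = 13609 MJ/h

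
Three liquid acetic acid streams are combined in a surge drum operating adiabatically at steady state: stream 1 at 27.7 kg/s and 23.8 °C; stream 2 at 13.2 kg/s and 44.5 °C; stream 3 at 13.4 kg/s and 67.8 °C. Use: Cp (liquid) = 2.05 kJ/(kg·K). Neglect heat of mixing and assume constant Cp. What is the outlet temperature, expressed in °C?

Adiabatic, steady state ⇒ Σ ṁᵢCp,ᵢ(T_out − Tᵢ) = 0
T_out = Σ ṁᵢCp,ᵢTᵢ / Σ ṁᵢCp,ᵢ
      = 4418.1 / 111.31 = 39.69 °C

T_out = 39.7 °C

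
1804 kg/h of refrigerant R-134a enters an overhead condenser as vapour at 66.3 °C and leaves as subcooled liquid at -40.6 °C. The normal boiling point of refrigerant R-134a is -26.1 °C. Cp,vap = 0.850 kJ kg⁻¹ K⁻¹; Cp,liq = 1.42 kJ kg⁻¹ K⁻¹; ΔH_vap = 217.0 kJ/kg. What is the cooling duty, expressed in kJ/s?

vapour 66.3→-26.1 °C: -78.54 kJ/kg
condensation at -26.1 °C: -217 kJ/kg
liquid -26.1→-40.6 °C: -20.59 kJ/kg
Δh = -78.54 + -217 + -20.59 = -316.13 kJ/kg
Q = ṁ·Δh = 1804 kg/h × -316.13 kJ/kg = -570300 kJ/h
|Q| = 158.42 kW

Q_c = 158 kJ/s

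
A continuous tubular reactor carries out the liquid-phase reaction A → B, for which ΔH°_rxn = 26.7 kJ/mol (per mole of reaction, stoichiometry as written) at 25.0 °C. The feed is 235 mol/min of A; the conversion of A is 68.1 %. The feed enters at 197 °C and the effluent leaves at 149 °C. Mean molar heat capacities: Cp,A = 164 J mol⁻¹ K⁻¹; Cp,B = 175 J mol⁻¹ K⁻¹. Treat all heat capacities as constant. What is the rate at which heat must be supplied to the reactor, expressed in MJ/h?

Extent of reaction ξ = 0.681 × 235 = 160.04 mol/min
Reaction term: ξ·ΔH°_rxn = 160.04 × 26.7 = 4272.9 kJ/min
Sensible, feed 197→25 °C: -6628.9 kJ/min
Outlet flows (mol/min): A 74.965, B 160.04
Sensible, products 25→149 °C: 4997.2 kJ/min
Q = ΔH = 2641.3 kJ/min = 44.022 kW
Heat supplied = 158.48 MJ/h

Q_in = 158 MJ/h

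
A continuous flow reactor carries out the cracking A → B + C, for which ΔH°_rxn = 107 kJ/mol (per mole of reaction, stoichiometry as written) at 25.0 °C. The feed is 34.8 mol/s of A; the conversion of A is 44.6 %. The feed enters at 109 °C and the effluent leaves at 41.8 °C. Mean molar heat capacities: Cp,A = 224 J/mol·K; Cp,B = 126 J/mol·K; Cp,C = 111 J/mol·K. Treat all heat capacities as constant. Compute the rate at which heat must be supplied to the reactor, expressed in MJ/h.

Extent of reaction ξ = 0.446 × 34.8 = 15.521 mol/s
Reaction term: ξ·ΔH°_rxn = 15.521 × 107 = 1660.7 kJ/s
Sensible, feed 109→25 °C: -654.8 kJ/s
Outlet flows (mol/s): A 19.279, B 15.521, C 15.521
Sensible, products 25→41.8 °C: 134.35 kJ/s
Q = ΔH = 1140.3 kJ/s = 1140.3 kW
Heat supplied = 4105 MJ/h

Q_in = 4110 MJ/h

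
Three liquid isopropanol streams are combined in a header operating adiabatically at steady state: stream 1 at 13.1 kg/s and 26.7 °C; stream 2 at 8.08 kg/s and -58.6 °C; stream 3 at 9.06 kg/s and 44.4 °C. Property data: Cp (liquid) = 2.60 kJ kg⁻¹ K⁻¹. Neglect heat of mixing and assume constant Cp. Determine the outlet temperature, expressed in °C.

No heat crosses the boundary, so H_out = H_in.
Σ ṁᵢCp,ᵢTᵢ = 13.1×2.60×26.7 + 8.08×2.60×-58.6 + 9.06×2.60×44.4 = 724.22
Σ ṁᵢCp,ᵢ = 13.1×2.60 + 8.08×2.60 + 9.06×2.60 = 78.624
T_out = 724.22 / 78.624 = 9.2112 °C

T_out = 9.21 °C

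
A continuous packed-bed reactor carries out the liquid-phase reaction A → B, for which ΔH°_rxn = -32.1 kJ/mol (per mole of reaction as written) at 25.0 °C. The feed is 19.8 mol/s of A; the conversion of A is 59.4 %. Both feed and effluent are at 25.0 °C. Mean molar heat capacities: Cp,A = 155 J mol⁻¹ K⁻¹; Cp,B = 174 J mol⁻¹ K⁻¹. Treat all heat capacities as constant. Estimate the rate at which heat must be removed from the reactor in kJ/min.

Q_out = 22700 kJ/min

Extent of reaction ξ = 0.594 × 19.8 = 11.761 mol/s
Reaction term: ξ·ΔH°_rxn = 11.761 × -32.1 = -377.53 kJ/s
Q = ΔH = -377.53 kJ/s = -377.53 kW
Heat removed = 22652 kJ/min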